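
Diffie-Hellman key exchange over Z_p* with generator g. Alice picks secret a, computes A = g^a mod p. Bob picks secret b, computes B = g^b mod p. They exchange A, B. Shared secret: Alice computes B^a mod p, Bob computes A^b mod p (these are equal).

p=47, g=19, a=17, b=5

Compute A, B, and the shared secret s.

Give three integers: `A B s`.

Answer: 26 45 11

Derivation:
A = 19^17 mod 47  (bits of 17 = 10001)
  bit 0 = 1: r = r^2 * 19 mod 47 = 1^2 * 19 = 1*19 = 19
  bit 1 = 0: r = r^2 mod 47 = 19^2 = 32
  bit 2 = 0: r = r^2 mod 47 = 32^2 = 37
  bit 3 = 0: r = r^2 mod 47 = 37^2 = 6
  bit 4 = 1: r = r^2 * 19 mod 47 = 6^2 * 19 = 36*19 = 26
  -> A = 26
B = 19^5 mod 47  (bits of 5 = 101)
  bit 0 = 1: r = r^2 * 19 mod 47 = 1^2 * 19 = 1*19 = 19
  bit 1 = 0: r = r^2 mod 47 = 19^2 = 32
  bit 2 = 1: r = r^2 * 19 mod 47 = 32^2 * 19 = 37*19 = 45
  -> B = 45
s = B^a = 45^17 mod 47  (bits of 17 = 10001)
  bit 0 = 1: r = r^2 * 45 mod 47 = 1^2 * 45 = 1*45 = 45
  bit 1 = 0: r = r^2 mod 47 = 45^2 = 4
  bit 2 = 0: r = r^2 mod 47 = 4^2 = 16
  bit 3 = 0: r = r^2 mod 47 = 16^2 = 21
  bit 4 = 1: r = r^2 * 45 mod 47 = 21^2 * 45 = 18*45 = 11
  -> s = B^a = 11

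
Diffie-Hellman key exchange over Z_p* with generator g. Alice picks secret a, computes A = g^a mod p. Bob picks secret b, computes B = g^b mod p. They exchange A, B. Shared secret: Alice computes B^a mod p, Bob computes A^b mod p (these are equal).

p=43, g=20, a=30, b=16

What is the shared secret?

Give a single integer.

A = 20^30 mod 43  (bits of 30 = 11110)
  bit 0 = 1: r = r^2 * 20 mod 43 = 1^2 * 20 = 1*20 = 20
  bit 1 = 1: r = r^2 * 20 mod 43 = 20^2 * 20 = 13*20 = 2
  bit 2 = 1: r = r^2 * 20 mod 43 = 2^2 * 20 = 4*20 = 37
  bit 3 = 1: r = r^2 * 20 mod 43 = 37^2 * 20 = 36*20 = 32
  bit 4 = 0: r = r^2 mod 43 = 32^2 = 35
  -> A = 35
B = 20^16 mod 43  (bits of 16 = 10000)
  bit 0 = 1: r = r^2 * 20 mod 43 = 1^2 * 20 = 1*20 = 20
  bit 1 = 0: r = r^2 mod 43 = 20^2 = 13
  bit 2 = 0: r = r^2 mod 43 = 13^2 = 40
  bit 3 = 0: r = r^2 mod 43 = 40^2 = 9
  bit 4 = 0: r = r^2 mod 43 = 9^2 = 38
  -> B = 38
s = B^a = 38^30 mod 43  (bits of 30 = 11110)
  bit 0 = 1: r = r^2 * 38 mod 43 = 1^2 * 38 = 1*38 = 38
  bit 1 = 1: r = r^2 * 38 mod 43 = 38^2 * 38 = 25*38 = 4
  bit 2 = 1: r = r^2 * 38 mod 43 = 4^2 * 38 = 16*38 = 6
  bit 3 = 1: r = r^2 * 38 mod 43 = 6^2 * 38 = 36*38 = 35
  bit 4 = 0: r = r^2 mod 43 = 35^2 = 21
  -> s = B^a = 21

Answer: 21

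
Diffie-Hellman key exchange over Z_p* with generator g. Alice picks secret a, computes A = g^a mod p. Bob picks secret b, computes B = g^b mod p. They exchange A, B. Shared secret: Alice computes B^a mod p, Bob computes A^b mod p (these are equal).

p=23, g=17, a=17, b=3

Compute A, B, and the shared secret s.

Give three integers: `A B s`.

A = 17^17 mod 23  (bits of 17 = 10001)
  bit 0 = 1: r = r^2 * 17 mod 23 = 1^2 * 17 = 1*17 = 17
  bit 1 = 0: r = r^2 mod 23 = 17^2 = 13
  bit 2 = 0: r = r^2 mod 23 = 13^2 = 8
  bit 3 = 0: r = r^2 mod 23 = 8^2 = 18
  bit 4 = 1: r = r^2 * 17 mod 23 = 18^2 * 17 = 2*17 = 11
  -> A = 11
B = 17^3 mod 23  (bits of 3 = 11)
  bit 0 = 1: r = r^2 * 17 mod 23 = 1^2 * 17 = 1*17 = 17
  bit 1 = 1: r = r^2 * 17 mod 23 = 17^2 * 17 = 13*17 = 14
  -> B = 14
s = B^a = 14^17 mod 23  (bits of 17 = 10001)
  bit 0 = 1: r = r^2 * 14 mod 23 = 1^2 * 14 = 1*14 = 14
  bit 1 = 0: r = r^2 mod 23 = 14^2 = 12
  bit 2 = 0: r = r^2 mod 23 = 12^2 = 6
  bit 3 = 0: r = r^2 mod 23 = 6^2 = 13
  bit 4 = 1: r = r^2 * 14 mod 23 = 13^2 * 14 = 8*14 = 20
  -> s = B^a = 20

Answer: 11 14 20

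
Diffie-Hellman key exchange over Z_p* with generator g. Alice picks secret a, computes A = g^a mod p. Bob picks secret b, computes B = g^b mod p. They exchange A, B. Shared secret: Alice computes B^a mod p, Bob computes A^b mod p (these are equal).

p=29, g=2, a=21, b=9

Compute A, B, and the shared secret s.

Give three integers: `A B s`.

Answer: 17 19 17

Derivation:
A = 2^21 mod 29  (bits of 21 = 10101)
  bit 0 = 1: r = r^2 * 2 mod 29 = 1^2 * 2 = 1*2 = 2
  bit 1 = 0: r = r^2 mod 29 = 2^2 = 4
  bit 2 = 1: r = r^2 * 2 mod 29 = 4^2 * 2 = 16*2 = 3
  bit 3 = 0: r = r^2 mod 29 = 3^2 = 9
  bit 4 = 1: r = r^2 * 2 mod 29 = 9^2 * 2 = 23*2 = 17
  -> A = 17
B = 2^9 mod 29  (bits of 9 = 1001)
  bit 0 = 1: r = r^2 * 2 mod 29 = 1^2 * 2 = 1*2 = 2
  bit 1 = 0: r = r^2 mod 29 = 2^2 = 4
  bit 2 = 0: r = r^2 mod 29 = 4^2 = 16
  bit 3 = 1: r = r^2 * 2 mod 29 = 16^2 * 2 = 24*2 = 19
  -> B = 19
s = B^a = 19^21 mod 29  (bits of 21 = 10101)
  bit 0 = 1: r = r^2 * 19 mod 29 = 1^2 * 19 = 1*19 = 19
  bit 1 = 0: r = r^2 mod 29 = 19^2 = 13
  bit 2 = 1: r = r^2 * 19 mod 29 = 13^2 * 19 = 24*19 = 21
  bit 3 = 0: r = r^2 mod 29 = 21^2 = 6
  bit 4 = 1: r = r^2 * 19 mod 29 = 6^2 * 19 = 7*19 = 17
  -> s = B^a = 17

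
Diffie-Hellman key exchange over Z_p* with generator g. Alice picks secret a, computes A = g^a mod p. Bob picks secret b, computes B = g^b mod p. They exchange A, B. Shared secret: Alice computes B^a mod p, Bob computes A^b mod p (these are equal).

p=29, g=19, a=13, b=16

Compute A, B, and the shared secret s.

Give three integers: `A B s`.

A = 19^13 mod 29  (bits of 13 = 1101)
  bit 0 = 1: r = r^2 * 19 mod 29 = 1^2 * 19 = 1*19 = 19
  bit 1 = 1: r = r^2 * 19 mod 29 = 19^2 * 19 = 13*19 = 15
  bit 2 = 0: r = r^2 mod 29 = 15^2 = 22
  bit 3 = 1: r = r^2 * 19 mod 29 = 22^2 * 19 = 20*19 = 3
  -> A = 3
B = 19^16 mod 29  (bits of 16 = 10000)
  bit 0 = 1: r = r^2 * 19 mod 29 = 1^2 * 19 = 1*19 = 19
  bit 1 = 0: r = r^2 mod 29 = 19^2 = 13
  bit 2 = 0: r = r^2 mod 29 = 13^2 = 24
  bit 3 = 0: r = r^2 mod 29 = 24^2 = 25
  bit 4 = 0: r = r^2 mod 29 = 25^2 = 16
  -> B = 16
s = B^a = 16^13 mod 29  (bits of 13 = 1101)
  bit 0 = 1: r = r^2 * 16 mod 29 = 1^2 * 16 = 1*16 = 16
  bit 1 = 1: r = r^2 * 16 mod 29 = 16^2 * 16 = 24*16 = 7
  bit 2 = 0: r = r^2 mod 29 = 7^2 = 20
  bit 3 = 1: r = r^2 * 16 mod 29 = 20^2 * 16 = 23*16 = 20
  -> s = B^a = 20

Answer: 3 16 20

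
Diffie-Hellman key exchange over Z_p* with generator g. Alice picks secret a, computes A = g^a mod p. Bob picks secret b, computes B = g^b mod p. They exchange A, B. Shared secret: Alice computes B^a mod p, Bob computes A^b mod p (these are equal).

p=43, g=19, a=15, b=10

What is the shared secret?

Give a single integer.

Answer: 21

Derivation:
A = 19^15 mod 43  (bits of 15 = 1111)
  bit 0 = 1: r = r^2 * 19 mod 43 = 1^2 * 19 = 1*19 = 19
  bit 1 = 1: r = r^2 * 19 mod 43 = 19^2 * 19 = 17*19 = 22
  bit 2 = 1: r = r^2 * 19 mod 43 = 22^2 * 19 = 11*19 = 37
  bit 3 = 1: r = r^2 * 19 mod 43 = 37^2 * 19 = 36*19 = 39
  -> A = 39
B = 19^10 mod 43  (bits of 10 = 1010)
  bit 0 = 1: r = r^2 * 19 mod 43 = 1^2 * 19 = 1*19 = 19
  bit 1 = 0: r = r^2 mod 43 = 19^2 = 17
  bit 2 = 1: r = r^2 * 19 mod 43 = 17^2 * 19 = 31*19 = 30
  bit 3 = 0: r = r^2 mod 43 = 30^2 = 40
  -> B = 40
s = B^a = 40^15 mod 43  (bits of 15 = 1111)
  bit 0 = 1: r = r^2 * 40 mod 43 = 1^2 * 40 = 1*40 = 40
  bit 1 = 1: r = r^2 * 40 mod 43 = 40^2 * 40 = 9*40 = 16
  bit 2 = 1: r = r^2 * 40 mod 43 = 16^2 * 40 = 41*40 = 6
  bit 3 = 1: r = r^2 * 40 mod 43 = 6^2 * 40 = 36*40 = 21
  -> s = B^a = 21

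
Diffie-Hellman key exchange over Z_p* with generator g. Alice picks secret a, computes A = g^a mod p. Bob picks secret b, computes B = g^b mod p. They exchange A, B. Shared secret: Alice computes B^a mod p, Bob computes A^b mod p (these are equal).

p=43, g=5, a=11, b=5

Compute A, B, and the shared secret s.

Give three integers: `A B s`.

Answer: 34 29 33

Derivation:
A = 5^11 mod 43  (bits of 11 = 1011)
  bit 0 = 1: r = r^2 * 5 mod 43 = 1^2 * 5 = 1*5 = 5
  bit 1 = 0: r = r^2 mod 43 = 5^2 = 25
  bit 2 = 1: r = r^2 * 5 mod 43 = 25^2 * 5 = 23*5 = 29
  bit 3 = 1: r = r^2 * 5 mod 43 = 29^2 * 5 = 24*5 = 34
  -> A = 34
B = 5^5 mod 43  (bits of 5 = 101)
  bit 0 = 1: r = r^2 * 5 mod 43 = 1^2 * 5 = 1*5 = 5
  bit 1 = 0: r = r^2 mod 43 = 5^2 = 25
  bit 2 = 1: r = r^2 * 5 mod 43 = 25^2 * 5 = 23*5 = 29
  -> B = 29
s = B^a = 29^11 mod 43  (bits of 11 = 1011)
  bit 0 = 1: r = r^2 * 29 mod 43 = 1^2 * 29 = 1*29 = 29
  bit 1 = 0: r = r^2 mod 43 = 29^2 = 24
  bit 2 = 1: r = r^2 * 29 mod 43 = 24^2 * 29 = 17*29 = 20
  bit 3 = 1: r = r^2 * 29 mod 43 = 20^2 * 29 = 13*29 = 33
  -> s = B^a = 33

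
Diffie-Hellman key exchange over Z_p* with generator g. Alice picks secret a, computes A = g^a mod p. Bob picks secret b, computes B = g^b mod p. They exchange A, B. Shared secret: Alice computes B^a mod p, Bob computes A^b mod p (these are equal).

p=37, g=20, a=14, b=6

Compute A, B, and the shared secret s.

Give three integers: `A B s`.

Answer: 3 27 26

Derivation:
A = 20^14 mod 37  (bits of 14 = 1110)
  bit 0 = 1: r = r^2 * 20 mod 37 = 1^2 * 20 = 1*20 = 20
  bit 1 = 1: r = r^2 * 20 mod 37 = 20^2 * 20 = 30*20 = 8
  bit 2 = 1: r = r^2 * 20 mod 37 = 8^2 * 20 = 27*20 = 22
  bit 3 = 0: r = r^2 mod 37 = 22^2 = 3
  -> A = 3
B = 20^6 mod 37  (bits of 6 = 110)
  bit 0 = 1: r = r^2 * 20 mod 37 = 1^2 * 20 = 1*20 = 20
  bit 1 = 1: r = r^2 * 20 mod 37 = 20^2 * 20 = 30*20 = 8
  bit 2 = 0: r = r^2 mod 37 = 8^2 = 27
  -> B = 27
s = B^a = 27^14 mod 37  (bits of 14 = 1110)
  bit 0 = 1: r = r^2 * 27 mod 37 = 1^2 * 27 = 1*27 = 27
  bit 1 = 1: r = r^2 * 27 mod 37 = 27^2 * 27 = 26*27 = 36
  bit 2 = 1: r = r^2 * 27 mod 37 = 36^2 * 27 = 1*27 = 27
  bit 3 = 0: r = r^2 mod 37 = 27^2 = 26
  -> s = B^a = 26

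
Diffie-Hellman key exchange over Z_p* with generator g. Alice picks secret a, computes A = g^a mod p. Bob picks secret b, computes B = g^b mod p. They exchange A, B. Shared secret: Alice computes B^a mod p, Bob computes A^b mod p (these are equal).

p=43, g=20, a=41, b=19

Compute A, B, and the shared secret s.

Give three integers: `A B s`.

A = 20^41 mod 43  (bits of 41 = 101001)
  bit 0 = 1: r = r^2 * 20 mod 43 = 1^2 * 20 = 1*20 = 20
  bit 1 = 0: r = r^2 mod 43 = 20^2 = 13
  bit 2 = 1: r = r^2 * 20 mod 43 = 13^2 * 20 = 40*20 = 26
  bit 3 = 0: r = r^2 mod 43 = 26^2 = 31
  bit 4 = 0: r = r^2 mod 43 = 31^2 = 15
  bit 5 = 1: r = r^2 * 20 mod 43 = 15^2 * 20 = 10*20 = 28
  -> A = 28
B = 20^19 mod 43  (bits of 19 = 10011)
  bit 0 = 1: r = r^2 * 20 mod 43 = 1^2 * 20 = 1*20 = 20
  bit 1 = 0: r = r^2 mod 43 = 20^2 = 13
  bit 2 = 0: r = r^2 mod 43 = 13^2 = 40
  bit 3 = 1: r = r^2 * 20 mod 43 = 40^2 * 20 = 9*20 = 8
  bit 4 = 1: r = r^2 * 20 mod 43 = 8^2 * 20 = 21*20 = 33
  -> B = 33
s = B^a = 33^41 mod 43  (bits of 41 = 101001)
  bit 0 = 1: r = r^2 * 33 mod 43 = 1^2 * 33 = 1*33 = 33
  bit 1 = 0: r = r^2 mod 43 = 33^2 = 14
  bit 2 = 1: r = r^2 * 33 mod 43 = 14^2 * 33 = 24*33 = 18
  bit 3 = 0: r = r^2 mod 43 = 18^2 = 23
  bit 4 = 0: r = r^2 mod 43 = 23^2 = 13
  bit 5 = 1: r = r^2 * 33 mod 43 = 13^2 * 33 = 40*33 = 30
  -> s = B^a = 30

Answer: 28 33 30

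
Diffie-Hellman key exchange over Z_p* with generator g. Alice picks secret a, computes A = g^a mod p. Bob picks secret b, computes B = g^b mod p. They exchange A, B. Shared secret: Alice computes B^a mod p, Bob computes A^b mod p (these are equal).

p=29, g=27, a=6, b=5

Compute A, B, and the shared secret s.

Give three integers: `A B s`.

A = 27^6 mod 29  (bits of 6 = 110)
  bit 0 = 1: r = r^2 * 27 mod 29 = 1^2 * 27 = 1*27 = 27
  bit 1 = 1: r = r^2 * 27 mod 29 = 27^2 * 27 = 4*27 = 21
  bit 2 = 0: r = r^2 mod 29 = 21^2 = 6
  -> A = 6
B = 27^5 mod 29  (bits of 5 = 101)
  bit 0 = 1: r = r^2 * 27 mod 29 = 1^2 * 27 = 1*27 = 27
  bit 1 = 0: r = r^2 mod 29 = 27^2 = 4
  bit 2 = 1: r = r^2 * 27 mod 29 = 4^2 * 27 = 16*27 = 26
  -> B = 26
s = B^a = 26^6 mod 29  (bits of 6 = 110)
  bit 0 = 1: r = r^2 * 26 mod 29 = 1^2 * 26 = 1*26 = 26
  bit 1 = 1: r = r^2 * 26 mod 29 = 26^2 * 26 = 9*26 = 2
  bit 2 = 0: r = r^2 mod 29 = 2^2 = 4
  -> s = B^a = 4

Answer: 6 26 4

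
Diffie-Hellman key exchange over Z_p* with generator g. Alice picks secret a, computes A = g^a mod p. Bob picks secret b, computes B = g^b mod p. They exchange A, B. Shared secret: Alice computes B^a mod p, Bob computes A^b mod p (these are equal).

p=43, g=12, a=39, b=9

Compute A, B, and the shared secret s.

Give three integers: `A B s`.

A = 12^39 mod 43  (bits of 39 = 100111)
  bit 0 = 1: r = r^2 * 12 mod 43 = 1^2 * 12 = 1*12 = 12
  bit 1 = 0: r = r^2 mod 43 = 12^2 = 15
  bit 2 = 0: r = r^2 mod 43 = 15^2 = 10
  bit 3 = 1: r = r^2 * 12 mod 43 = 10^2 * 12 = 14*12 = 39
  bit 4 = 1: r = r^2 * 12 mod 43 = 39^2 * 12 = 16*12 = 20
  bit 5 = 1: r = r^2 * 12 mod 43 = 20^2 * 12 = 13*12 = 27
  -> A = 27
B = 12^9 mod 43  (bits of 9 = 1001)
  bit 0 = 1: r = r^2 * 12 mod 43 = 1^2 * 12 = 1*12 = 12
  bit 1 = 0: r = r^2 mod 43 = 12^2 = 15
  bit 2 = 0: r = r^2 mod 43 = 15^2 = 10
  bit 3 = 1: r = r^2 * 12 mod 43 = 10^2 * 12 = 14*12 = 39
  -> B = 39
s = B^a = 39^39 mod 43  (bits of 39 = 100111)
  bit 0 = 1: r = r^2 * 39 mod 43 = 1^2 * 39 = 1*39 = 39
  bit 1 = 0: r = r^2 mod 43 = 39^2 = 16
  bit 2 = 0: r = r^2 mod 43 = 16^2 = 41
  bit 3 = 1: r = r^2 * 39 mod 43 = 41^2 * 39 = 4*39 = 27
  bit 4 = 1: r = r^2 * 39 mod 43 = 27^2 * 39 = 41*39 = 8
  bit 5 = 1: r = r^2 * 39 mod 43 = 8^2 * 39 = 21*39 = 2
  -> s = B^a = 2

Answer: 27 39 2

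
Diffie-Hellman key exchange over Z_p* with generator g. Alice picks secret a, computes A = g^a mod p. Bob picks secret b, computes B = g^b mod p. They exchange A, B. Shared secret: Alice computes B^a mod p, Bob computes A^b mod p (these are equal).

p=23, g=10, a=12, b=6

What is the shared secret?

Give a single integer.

A = 10^12 mod 23  (bits of 12 = 1100)
  bit 0 = 1: r = r^2 * 10 mod 23 = 1^2 * 10 = 1*10 = 10
  bit 1 = 1: r = r^2 * 10 mod 23 = 10^2 * 10 = 8*10 = 11
  bit 2 = 0: r = r^2 mod 23 = 11^2 = 6
  bit 3 = 0: r = r^2 mod 23 = 6^2 = 13
  -> A = 13
B = 10^6 mod 23  (bits of 6 = 110)
  bit 0 = 1: r = r^2 * 10 mod 23 = 1^2 * 10 = 1*10 = 10
  bit 1 = 1: r = r^2 * 10 mod 23 = 10^2 * 10 = 8*10 = 11
  bit 2 = 0: r = r^2 mod 23 = 11^2 = 6
  -> B = 6
s = B^a = 6^12 mod 23  (bits of 12 = 1100)
  bit 0 = 1: r = r^2 * 6 mod 23 = 1^2 * 6 = 1*6 = 6
  bit 1 = 1: r = r^2 * 6 mod 23 = 6^2 * 6 = 13*6 = 9
  bit 2 = 0: r = r^2 mod 23 = 9^2 = 12
  bit 3 = 0: r = r^2 mod 23 = 12^2 = 6
  -> s = B^a = 6

Answer: 6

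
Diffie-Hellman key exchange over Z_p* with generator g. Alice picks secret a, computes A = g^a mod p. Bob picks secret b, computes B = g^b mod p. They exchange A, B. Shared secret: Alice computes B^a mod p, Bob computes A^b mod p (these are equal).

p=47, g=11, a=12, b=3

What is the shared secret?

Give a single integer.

A = 11^12 mod 47  (bits of 12 = 1100)
  bit 0 = 1: r = r^2 * 11 mod 47 = 1^2 * 11 = 1*11 = 11
  bit 1 = 1: r = r^2 * 11 mod 47 = 11^2 * 11 = 27*11 = 15
  bit 2 = 0: r = r^2 mod 47 = 15^2 = 37
  bit 3 = 0: r = r^2 mod 47 = 37^2 = 6
  -> A = 6
B = 11^3 mod 47  (bits of 3 = 11)
  bit 0 = 1: r = r^2 * 11 mod 47 = 1^2 * 11 = 1*11 = 11
  bit 1 = 1: r = r^2 * 11 mod 47 = 11^2 * 11 = 27*11 = 15
  -> B = 15
s = B^a = 15^12 mod 47  (bits of 12 = 1100)
  bit 0 = 1: r = r^2 * 15 mod 47 = 1^2 * 15 = 1*15 = 15
  bit 1 = 1: r = r^2 * 15 mod 47 = 15^2 * 15 = 37*15 = 38
  bit 2 = 0: r = r^2 mod 47 = 38^2 = 34
  bit 3 = 0: r = r^2 mod 47 = 34^2 = 28
  -> s = B^a = 28

Answer: 28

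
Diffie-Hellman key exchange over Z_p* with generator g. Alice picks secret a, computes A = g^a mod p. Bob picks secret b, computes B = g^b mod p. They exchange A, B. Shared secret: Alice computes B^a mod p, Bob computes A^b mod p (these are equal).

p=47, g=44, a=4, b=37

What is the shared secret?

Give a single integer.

Answer: 17

Derivation:
A = 44^4 mod 47  (bits of 4 = 100)
  bit 0 = 1: r = r^2 * 44 mod 47 = 1^2 * 44 = 1*44 = 44
  bit 1 = 0: r = r^2 mod 47 = 44^2 = 9
  bit 2 = 0: r = r^2 mod 47 = 9^2 = 34
  -> A = 34
B = 44^37 mod 47  (bits of 37 = 100101)
  bit 0 = 1: r = r^2 * 44 mod 47 = 1^2 * 44 = 1*44 = 44
  bit 1 = 0: r = r^2 mod 47 = 44^2 = 9
  bit 2 = 0: r = r^2 mod 47 = 9^2 = 34
  bit 3 = 1: r = r^2 * 44 mod 47 = 34^2 * 44 = 28*44 = 10
  bit 4 = 0: r = r^2 mod 47 = 10^2 = 6
  bit 5 = 1: r = r^2 * 44 mod 47 = 6^2 * 44 = 36*44 = 33
  -> B = 33
s = B^a = 33^4 mod 47  (bits of 4 = 100)
  bit 0 = 1: r = r^2 * 33 mod 47 = 1^2 * 33 = 1*33 = 33
  bit 1 = 0: r = r^2 mod 47 = 33^2 = 8
  bit 2 = 0: r = r^2 mod 47 = 8^2 = 17
  -> s = B^a = 17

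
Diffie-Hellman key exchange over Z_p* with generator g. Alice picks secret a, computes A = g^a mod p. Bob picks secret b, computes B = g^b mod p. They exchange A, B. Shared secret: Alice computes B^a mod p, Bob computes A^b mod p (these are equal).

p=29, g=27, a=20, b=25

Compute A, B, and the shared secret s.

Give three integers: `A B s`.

Answer: 23 18 20

Derivation:
A = 27^20 mod 29  (bits of 20 = 10100)
  bit 0 = 1: r = r^2 * 27 mod 29 = 1^2 * 27 = 1*27 = 27
  bit 1 = 0: r = r^2 mod 29 = 27^2 = 4
  bit 2 = 1: r = r^2 * 27 mod 29 = 4^2 * 27 = 16*27 = 26
  bit 3 = 0: r = r^2 mod 29 = 26^2 = 9
  bit 4 = 0: r = r^2 mod 29 = 9^2 = 23
  -> A = 23
B = 27^25 mod 29  (bits of 25 = 11001)
  bit 0 = 1: r = r^2 * 27 mod 29 = 1^2 * 27 = 1*27 = 27
  bit 1 = 1: r = r^2 * 27 mod 29 = 27^2 * 27 = 4*27 = 21
  bit 2 = 0: r = r^2 mod 29 = 21^2 = 6
  bit 3 = 0: r = r^2 mod 29 = 6^2 = 7
  bit 4 = 1: r = r^2 * 27 mod 29 = 7^2 * 27 = 20*27 = 18
  -> B = 18
s = B^a = 18^20 mod 29  (bits of 20 = 10100)
  bit 0 = 1: r = r^2 * 18 mod 29 = 1^2 * 18 = 1*18 = 18
  bit 1 = 0: r = r^2 mod 29 = 18^2 = 5
  bit 2 = 1: r = r^2 * 18 mod 29 = 5^2 * 18 = 25*18 = 15
  bit 3 = 0: r = r^2 mod 29 = 15^2 = 22
  bit 4 = 0: r = r^2 mod 29 = 22^2 = 20
  -> s = B^a = 20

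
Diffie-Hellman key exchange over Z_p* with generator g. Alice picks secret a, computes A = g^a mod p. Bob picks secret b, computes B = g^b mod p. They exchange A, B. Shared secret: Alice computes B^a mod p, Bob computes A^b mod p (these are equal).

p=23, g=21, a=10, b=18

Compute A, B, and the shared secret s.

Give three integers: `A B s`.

Answer: 12 13 16

Derivation:
A = 21^10 mod 23  (bits of 10 = 1010)
  bit 0 = 1: r = r^2 * 21 mod 23 = 1^2 * 21 = 1*21 = 21
  bit 1 = 0: r = r^2 mod 23 = 21^2 = 4
  bit 2 = 1: r = r^2 * 21 mod 23 = 4^2 * 21 = 16*21 = 14
  bit 3 = 0: r = r^2 mod 23 = 14^2 = 12
  -> A = 12
B = 21^18 mod 23  (bits of 18 = 10010)
  bit 0 = 1: r = r^2 * 21 mod 23 = 1^2 * 21 = 1*21 = 21
  bit 1 = 0: r = r^2 mod 23 = 21^2 = 4
  bit 2 = 0: r = r^2 mod 23 = 4^2 = 16
  bit 3 = 1: r = r^2 * 21 mod 23 = 16^2 * 21 = 3*21 = 17
  bit 4 = 0: r = r^2 mod 23 = 17^2 = 13
  -> B = 13
s = B^a = 13^10 mod 23  (bits of 10 = 1010)
  bit 0 = 1: r = r^2 * 13 mod 23 = 1^2 * 13 = 1*13 = 13
  bit 1 = 0: r = r^2 mod 23 = 13^2 = 8
  bit 2 = 1: r = r^2 * 13 mod 23 = 8^2 * 13 = 18*13 = 4
  bit 3 = 0: r = r^2 mod 23 = 4^2 = 16
  -> s = B^a = 16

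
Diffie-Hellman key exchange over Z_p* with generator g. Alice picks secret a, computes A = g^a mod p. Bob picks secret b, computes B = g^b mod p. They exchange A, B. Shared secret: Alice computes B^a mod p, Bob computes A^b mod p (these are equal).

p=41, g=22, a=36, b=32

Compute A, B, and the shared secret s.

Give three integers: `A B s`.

Answer: 25 10 10

Derivation:
A = 22^36 mod 41  (bits of 36 = 100100)
  bit 0 = 1: r = r^2 * 22 mod 41 = 1^2 * 22 = 1*22 = 22
  bit 1 = 0: r = r^2 mod 41 = 22^2 = 33
  bit 2 = 0: r = r^2 mod 41 = 33^2 = 23
  bit 3 = 1: r = r^2 * 22 mod 41 = 23^2 * 22 = 37*22 = 35
  bit 4 = 0: r = r^2 mod 41 = 35^2 = 36
  bit 5 = 0: r = r^2 mod 41 = 36^2 = 25
  -> A = 25
B = 22^32 mod 41  (bits of 32 = 100000)
  bit 0 = 1: r = r^2 * 22 mod 41 = 1^2 * 22 = 1*22 = 22
  bit 1 = 0: r = r^2 mod 41 = 22^2 = 33
  bit 2 = 0: r = r^2 mod 41 = 33^2 = 23
  bit 3 = 0: r = r^2 mod 41 = 23^2 = 37
  bit 4 = 0: r = r^2 mod 41 = 37^2 = 16
  bit 5 = 0: r = r^2 mod 41 = 16^2 = 10
  -> B = 10
s = B^a = 10^36 mod 41  (bits of 36 = 100100)
  bit 0 = 1: r = r^2 * 10 mod 41 = 1^2 * 10 = 1*10 = 10
  bit 1 = 0: r = r^2 mod 41 = 10^2 = 18
  bit 2 = 0: r = r^2 mod 41 = 18^2 = 37
  bit 3 = 1: r = r^2 * 10 mod 41 = 37^2 * 10 = 16*10 = 37
  bit 4 = 0: r = r^2 mod 41 = 37^2 = 16
  bit 5 = 0: r = r^2 mod 41 = 16^2 = 10
  -> s = B^a = 10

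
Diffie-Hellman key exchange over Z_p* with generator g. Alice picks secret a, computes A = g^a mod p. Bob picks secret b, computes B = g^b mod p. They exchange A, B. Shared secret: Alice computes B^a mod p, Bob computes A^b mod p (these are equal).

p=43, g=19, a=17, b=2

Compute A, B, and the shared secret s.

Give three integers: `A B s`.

A = 19^17 mod 43  (bits of 17 = 10001)
  bit 0 = 1: r = r^2 * 19 mod 43 = 1^2 * 19 = 1*19 = 19
  bit 1 = 0: r = r^2 mod 43 = 19^2 = 17
  bit 2 = 0: r = r^2 mod 43 = 17^2 = 31
  bit 3 = 0: r = r^2 mod 43 = 31^2 = 15
  bit 4 = 1: r = r^2 * 19 mod 43 = 15^2 * 19 = 10*19 = 18
  -> A = 18
B = 19^2 mod 43  (bits of 2 = 10)
  bit 0 = 1: r = r^2 * 19 mod 43 = 1^2 * 19 = 1*19 = 19
  bit 1 = 0: r = r^2 mod 43 = 19^2 = 17
  -> B = 17
s = B^a = 17^17 mod 43  (bits of 17 = 10001)
  bit 0 = 1: r = r^2 * 17 mod 43 = 1^2 * 17 = 1*17 = 17
  bit 1 = 0: r = r^2 mod 43 = 17^2 = 31
  bit 2 = 0: r = r^2 mod 43 = 31^2 = 15
  bit 3 = 0: r = r^2 mod 43 = 15^2 = 10
  bit 4 = 1: r = r^2 * 17 mod 43 = 10^2 * 17 = 14*17 = 23
  -> s = B^a = 23

Answer: 18 17 23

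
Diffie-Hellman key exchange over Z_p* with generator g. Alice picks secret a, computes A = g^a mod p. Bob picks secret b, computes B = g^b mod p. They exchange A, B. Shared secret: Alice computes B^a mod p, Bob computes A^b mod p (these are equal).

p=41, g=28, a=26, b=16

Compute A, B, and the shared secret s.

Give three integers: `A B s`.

A = 28^26 mod 41  (bits of 26 = 11010)
  bit 0 = 1: r = r^2 * 28 mod 41 = 1^2 * 28 = 1*28 = 28
  bit 1 = 1: r = r^2 * 28 mod 41 = 28^2 * 28 = 5*28 = 17
  bit 2 = 0: r = r^2 mod 41 = 17^2 = 2
  bit 3 = 1: r = r^2 * 28 mod 41 = 2^2 * 28 = 4*28 = 30
  bit 4 = 0: r = r^2 mod 41 = 30^2 = 39
  -> A = 39
B = 28^16 mod 41  (bits of 16 = 10000)
  bit 0 = 1: r = r^2 * 28 mod 41 = 1^2 * 28 = 1*28 = 28
  bit 1 = 0: r = r^2 mod 41 = 28^2 = 5
  bit 2 = 0: r = r^2 mod 41 = 5^2 = 25
  bit 3 = 0: r = r^2 mod 41 = 25^2 = 10
  bit 4 = 0: r = r^2 mod 41 = 10^2 = 18
  -> B = 18
s = B^a = 18^26 mod 41  (bits of 26 = 11010)
  bit 0 = 1: r = r^2 * 18 mod 41 = 1^2 * 18 = 1*18 = 18
  bit 1 = 1: r = r^2 * 18 mod 41 = 18^2 * 18 = 37*18 = 10
  bit 2 = 0: r = r^2 mod 41 = 10^2 = 18
  bit 3 = 1: r = r^2 * 18 mod 41 = 18^2 * 18 = 37*18 = 10
  bit 4 = 0: r = r^2 mod 41 = 10^2 = 18
  -> s = B^a = 18

Answer: 39 18 18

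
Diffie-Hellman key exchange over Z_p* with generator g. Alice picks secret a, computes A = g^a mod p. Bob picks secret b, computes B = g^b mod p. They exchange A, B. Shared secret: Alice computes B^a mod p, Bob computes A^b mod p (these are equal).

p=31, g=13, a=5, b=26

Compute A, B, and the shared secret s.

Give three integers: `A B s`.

A = 13^5 mod 31  (bits of 5 = 101)
  bit 0 = 1: r = r^2 * 13 mod 31 = 1^2 * 13 = 1*13 = 13
  bit 1 = 0: r = r^2 mod 31 = 13^2 = 14
  bit 2 = 1: r = r^2 * 13 mod 31 = 14^2 * 13 = 10*13 = 6
  -> A = 6
B = 13^26 mod 31  (bits of 26 = 11010)
  bit 0 = 1: r = r^2 * 13 mod 31 = 1^2 * 13 = 1*13 = 13
  bit 1 = 1: r = r^2 * 13 mod 31 = 13^2 * 13 = 14*13 = 27
  bit 2 = 0: r = r^2 mod 31 = 27^2 = 16
  bit 3 = 1: r = r^2 * 13 mod 31 = 16^2 * 13 = 8*13 = 11
  bit 4 = 0: r = r^2 mod 31 = 11^2 = 28
  -> B = 28
s = B^a = 28^5 mod 31  (bits of 5 = 101)
  bit 0 = 1: r = r^2 * 28 mod 31 = 1^2 * 28 = 1*28 = 28
  bit 1 = 0: r = r^2 mod 31 = 28^2 = 9
  bit 2 = 1: r = r^2 * 28 mod 31 = 9^2 * 28 = 19*28 = 5
  -> s = B^a = 5

Answer: 6 28 5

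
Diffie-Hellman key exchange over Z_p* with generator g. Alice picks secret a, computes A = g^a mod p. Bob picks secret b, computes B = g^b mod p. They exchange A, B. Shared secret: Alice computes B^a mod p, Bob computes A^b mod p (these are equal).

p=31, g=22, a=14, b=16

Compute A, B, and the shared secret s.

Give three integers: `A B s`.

Answer: 7 9 7

Derivation:
A = 22^14 mod 31  (bits of 14 = 1110)
  bit 0 = 1: r = r^2 * 22 mod 31 = 1^2 * 22 = 1*22 = 22
  bit 1 = 1: r = r^2 * 22 mod 31 = 22^2 * 22 = 19*22 = 15
  bit 2 = 1: r = r^2 * 22 mod 31 = 15^2 * 22 = 8*22 = 21
  bit 3 = 0: r = r^2 mod 31 = 21^2 = 7
  -> A = 7
B = 22^16 mod 31  (bits of 16 = 10000)
  bit 0 = 1: r = r^2 * 22 mod 31 = 1^2 * 22 = 1*22 = 22
  bit 1 = 0: r = r^2 mod 31 = 22^2 = 19
  bit 2 = 0: r = r^2 mod 31 = 19^2 = 20
  bit 3 = 0: r = r^2 mod 31 = 20^2 = 28
  bit 4 = 0: r = r^2 mod 31 = 28^2 = 9
  -> B = 9
s = B^a = 9^14 mod 31  (bits of 14 = 1110)
  bit 0 = 1: r = r^2 * 9 mod 31 = 1^2 * 9 = 1*9 = 9
  bit 1 = 1: r = r^2 * 9 mod 31 = 9^2 * 9 = 19*9 = 16
  bit 2 = 1: r = r^2 * 9 mod 31 = 16^2 * 9 = 8*9 = 10
  bit 3 = 0: r = r^2 mod 31 = 10^2 = 7
  -> s = B^a = 7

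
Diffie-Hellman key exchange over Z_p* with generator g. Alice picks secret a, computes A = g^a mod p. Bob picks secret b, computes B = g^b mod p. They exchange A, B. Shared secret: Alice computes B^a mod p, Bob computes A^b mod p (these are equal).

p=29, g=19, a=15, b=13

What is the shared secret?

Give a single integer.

Answer: 26

Derivation:
A = 19^15 mod 29  (bits of 15 = 1111)
  bit 0 = 1: r = r^2 * 19 mod 29 = 1^2 * 19 = 1*19 = 19
  bit 1 = 1: r = r^2 * 19 mod 29 = 19^2 * 19 = 13*19 = 15
  bit 2 = 1: r = r^2 * 19 mod 29 = 15^2 * 19 = 22*19 = 12
  bit 3 = 1: r = r^2 * 19 mod 29 = 12^2 * 19 = 28*19 = 10
  -> A = 10
B = 19^13 mod 29  (bits of 13 = 1101)
  bit 0 = 1: r = r^2 * 19 mod 29 = 1^2 * 19 = 1*19 = 19
  bit 1 = 1: r = r^2 * 19 mod 29 = 19^2 * 19 = 13*19 = 15
  bit 2 = 0: r = r^2 mod 29 = 15^2 = 22
  bit 3 = 1: r = r^2 * 19 mod 29 = 22^2 * 19 = 20*19 = 3
  -> B = 3
s = B^a = 3^15 mod 29  (bits of 15 = 1111)
  bit 0 = 1: r = r^2 * 3 mod 29 = 1^2 * 3 = 1*3 = 3
  bit 1 = 1: r = r^2 * 3 mod 29 = 3^2 * 3 = 9*3 = 27
  bit 2 = 1: r = r^2 * 3 mod 29 = 27^2 * 3 = 4*3 = 12
  bit 3 = 1: r = r^2 * 3 mod 29 = 12^2 * 3 = 28*3 = 26
  -> s = B^a = 26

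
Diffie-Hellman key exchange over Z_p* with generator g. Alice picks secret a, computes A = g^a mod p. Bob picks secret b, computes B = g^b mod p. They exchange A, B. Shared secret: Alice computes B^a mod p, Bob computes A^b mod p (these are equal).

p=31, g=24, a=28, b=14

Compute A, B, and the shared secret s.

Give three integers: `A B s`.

A = 24^28 mod 31  (bits of 28 = 11100)
  bit 0 = 1: r = r^2 * 24 mod 31 = 1^2 * 24 = 1*24 = 24
  bit 1 = 1: r = r^2 * 24 mod 31 = 24^2 * 24 = 18*24 = 29
  bit 2 = 1: r = r^2 * 24 mod 31 = 29^2 * 24 = 4*24 = 3
  bit 3 = 0: r = r^2 mod 31 = 3^2 = 9
  bit 4 = 0: r = r^2 mod 31 = 9^2 = 19
  -> A = 19
B = 24^14 mod 31  (bits of 14 = 1110)
  bit 0 = 1: r = r^2 * 24 mod 31 = 1^2 * 24 = 1*24 = 24
  bit 1 = 1: r = r^2 * 24 mod 31 = 24^2 * 24 = 18*24 = 29
  bit 2 = 1: r = r^2 * 24 mod 31 = 29^2 * 24 = 4*24 = 3
  bit 3 = 0: r = r^2 mod 31 = 3^2 = 9
  -> B = 9
s = B^a = 9^28 mod 31  (bits of 28 = 11100)
  bit 0 = 1: r = r^2 * 9 mod 31 = 1^2 * 9 = 1*9 = 9
  bit 1 = 1: r = r^2 * 9 mod 31 = 9^2 * 9 = 19*9 = 16
  bit 2 = 1: r = r^2 * 9 mod 31 = 16^2 * 9 = 8*9 = 10
  bit 3 = 0: r = r^2 mod 31 = 10^2 = 7
  bit 4 = 0: r = r^2 mod 31 = 7^2 = 18
  -> s = B^a = 18

Answer: 19 9 18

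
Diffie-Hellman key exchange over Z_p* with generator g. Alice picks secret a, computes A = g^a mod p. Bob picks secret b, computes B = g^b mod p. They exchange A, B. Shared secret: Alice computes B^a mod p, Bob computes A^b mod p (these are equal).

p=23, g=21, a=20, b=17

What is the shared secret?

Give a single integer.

A = 21^20 mod 23  (bits of 20 = 10100)
  bit 0 = 1: r = r^2 * 21 mod 23 = 1^2 * 21 = 1*21 = 21
  bit 1 = 0: r = r^2 mod 23 = 21^2 = 4
  bit 2 = 1: r = r^2 * 21 mod 23 = 4^2 * 21 = 16*21 = 14
  bit 3 = 0: r = r^2 mod 23 = 14^2 = 12
  bit 4 = 0: r = r^2 mod 23 = 12^2 = 6
  -> A = 6
B = 21^17 mod 23  (bits of 17 = 10001)
  bit 0 = 1: r = r^2 * 21 mod 23 = 1^2 * 21 = 1*21 = 21
  bit 1 = 0: r = r^2 mod 23 = 21^2 = 4
  bit 2 = 0: r = r^2 mod 23 = 4^2 = 16
  bit 3 = 0: r = r^2 mod 23 = 16^2 = 3
  bit 4 = 1: r = r^2 * 21 mod 23 = 3^2 * 21 = 9*21 = 5
  -> B = 5
s = B^a = 5^20 mod 23  (bits of 20 = 10100)
  bit 0 = 1: r = r^2 * 5 mod 23 = 1^2 * 5 = 1*5 = 5
  bit 1 = 0: r = r^2 mod 23 = 5^2 = 2
  bit 2 = 1: r = r^2 * 5 mod 23 = 2^2 * 5 = 4*5 = 20
  bit 3 = 0: r = r^2 mod 23 = 20^2 = 9
  bit 4 = 0: r = r^2 mod 23 = 9^2 = 12
  -> s = B^a = 12

Answer: 12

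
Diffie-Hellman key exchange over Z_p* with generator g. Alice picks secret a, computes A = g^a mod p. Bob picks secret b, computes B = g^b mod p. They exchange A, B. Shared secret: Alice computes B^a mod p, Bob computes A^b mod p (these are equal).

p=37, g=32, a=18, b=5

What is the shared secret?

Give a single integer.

Answer: 36

Derivation:
A = 32^18 mod 37  (bits of 18 = 10010)
  bit 0 = 1: r = r^2 * 32 mod 37 = 1^2 * 32 = 1*32 = 32
  bit 1 = 0: r = r^2 mod 37 = 32^2 = 25
  bit 2 = 0: r = r^2 mod 37 = 25^2 = 33
  bit 3 = 1: r = r^2 * 32 mod 37 = 33^2 * 32 = 16*32 = 31
  bit 4 = 0: r = r^2 mod 37 = 31^2 = 36
  -> A = 36
B = 32^5 mod 37  (bits of 5 = 101)
  bit 0 = 1: r = r^2 * 32 mod 37 = 1^2 * 32 = 1*32 = 32
  bit 1 = 0: r = r^2 mod 37 = 32^2 = 25
  bit 2 = 1: r = r^2 * 32 mod 37 = 25^2 * 32 = 33*32 = 20
  -> B = 20
s = B^a = 20^18 mod 37  (bits of 18 = 10010)
  bit 0 = 1: r = r^2 * 20 mod 37 = 1^2 * 20 = 1*20 = 20
  bit 1 = 0: r = r^2 mod 37 = 20^2 = 30
  bit 2 = 0: r = r^2 mod 37 = 30^2 = 12
  bit 3 = 1: r = r^2 * 20 mod 37 = 12^2 * 20 = 33*20 = 31
  bit 4 = 0: r = r^2 mod 37 = 31^2 = 36
  -> s = B^a = 36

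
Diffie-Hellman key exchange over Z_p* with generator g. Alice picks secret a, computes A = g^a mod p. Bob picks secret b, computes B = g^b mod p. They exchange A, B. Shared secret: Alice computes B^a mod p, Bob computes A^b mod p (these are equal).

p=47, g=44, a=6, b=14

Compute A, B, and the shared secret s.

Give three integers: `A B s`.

Answer: 24 14 42

Derivation:
A = 44^6 mod 47  (bits of 6 = 110)
  bit 0 = 1: r = r^2 * 44 mod 47 = 1^2 * 44 = 1*44 = 44
  bit 1 = 1: r = r^2 * 44 mod 47 = 44^2 * 44 = 9*44 = 20
  bit 2 = 0: r = r^2 mod 47 = 20^2 = 24
  -> A = 24
B = 44^14 mod 47  (bits of 14 = 1110)
  bit 0 = 1: r = r^2 * 44 mod 47 = 1^2 * 44 = 1*44 = 44
  bit 1 = 1: r = r^2 * 44 mod 47 = 44^2 * 44 = 9*44 = 20
  bit 2 = 1: r = r^2 * 44 mod 47 = 20^2 * 44 = 24*44 = 22
  bit 3 = 0: r = r^2 mod 47 = 22^2 = 14
  -> B = 14
s = B^a = 14^6 mod 47  (bits of 6 = 110)
  bit 0 = 1: r = r^2 * 14 mod 47 = 1^2 * 14 = 1*14 = 14
  bit 1 = 1: r = r^2 * 14 mod 47 = 14^2 * 14 = 8*14 = 18
  bit 2 = 0: r = r^2 mod 47 = 18^2 = 42
  -> s = B^a = 42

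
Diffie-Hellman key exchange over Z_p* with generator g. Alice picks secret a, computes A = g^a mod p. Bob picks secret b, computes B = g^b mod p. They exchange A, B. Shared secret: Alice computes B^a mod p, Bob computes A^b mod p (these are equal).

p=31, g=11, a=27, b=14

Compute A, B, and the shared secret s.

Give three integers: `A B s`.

Answer: 15 14 2

Derivation:
A = 11^27 mod 31  (bits of 27 = 11011)
  bit 0 = 1: r = r^2 * 11 mod 31 = 1^2 * 11 = 1*11 = 11
  bit 1 = 1: r = r^2 * 11 mod 31 = 11^2 * 11 = 28*11 = 29
  bit 2 = 0: r = r^2 mod 31 = 29^2 = 4
  bit 3 = 1: r = r^2 * 11 mod 31 = 4^2 * 11 = 16*11 = 21
  bit 4 = 1: r = r^2 * 11 mod 31 = 21^2 * 11 = 7*11 = 15
  -> A = 15
B = 11^14 mod 31  (bits of 14 = 1110)
  bit 0 = 1: r = r^2 * 11 mod 31 = 1^2 * 11 = 1*11 = 11
  bit 1 = 1: r = r^2 * 11 mod 31 = 11^2 * 11 = 28*11 = 29
  bit 2 = 1: r = r^2 * 11 mod 31 = 29^2 * 11 = 4*11 = 13
  bit 3 = 0: r = r^2 mod 31 = 13^2 = 14
  -> B = 14
s = B^a = 14^27 mod 31  (bits of 27 = 11011)
  bit 0 = 1: r = r^2 * 14 mod 31 = 1^2 * 14 = 1*14 = 14
  bit 1 = 1: r = r^2 * 14 mod 31 = 14^2 * 14 = 10*14 = 16
  bit 2 = 0: r = r^2 mod 31 = 16^2 = 8
  bit 3 = 1: r = r^2 * 14 mod 31 = 8^2 * 14 = 2*14 = 28
  bit 4 = 1: r = r^2 * 14 mod 31 = 28^2 * 14 = 9*14 = 2
  -> s = B^a = 2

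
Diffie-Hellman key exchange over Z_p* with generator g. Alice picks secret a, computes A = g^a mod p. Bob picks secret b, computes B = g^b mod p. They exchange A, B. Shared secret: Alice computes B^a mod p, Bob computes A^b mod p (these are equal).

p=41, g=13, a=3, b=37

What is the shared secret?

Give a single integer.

A = 13^3 mod 41  (bits of 3 = 11)
  bit 0 = 1: r = r^2 * 13 mod 41 = 1^2 * 13 = 1*13 = 13
  bit 1 = 1: r = r^2 * 13 mod 41 = 13^2 * 13 = 5*13 = 24
  -> A = 24
B = 13^37 mod 41  (bits of 37 = 100101)
  bit 0 = 1: r = r^2 * 13 mod 41 = 1^2 * 13 = 1*13 = 13
  bit 1 = 0: r = r^2 mod 41 = 13^2 = 5
  bit 2 = 0: r = r^2 mod 41 = 5^2 = 25
  bit 3 = 1: r = r^2 * 13 mod 41 = 25^2 * 13 = 10*13 = 7
  bit 4 = 0: r = r^2 mod 41 = 7^2 = 8
  bit 5 = 1: r = r^2 * 13 mod 41 = 8^2 * 13 = 23*13 = 12
  -> B = 12
s = B^a = 12^3 mod 41  (bits of 3 = 11)
  bit 0 = 1: r = r^2 * 12 mod 41 = 1^2 * 12 = 1*12 = 12
  bit 1 = 1: r = r^2 * 12 mod 41 = 12^2 * 12 = 21*12 = 6
  -> s = B^a = 6

Answer: 6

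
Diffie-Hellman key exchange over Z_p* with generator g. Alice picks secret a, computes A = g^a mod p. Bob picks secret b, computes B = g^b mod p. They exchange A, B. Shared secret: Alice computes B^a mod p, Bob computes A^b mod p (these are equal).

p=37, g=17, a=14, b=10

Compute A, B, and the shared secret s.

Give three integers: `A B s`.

A = 17^14 mod 37  (bits of 14 = 1110)
  bit 0 = 1: r = r^2 * 17 mod 37 = 1^2 * 17 = 1*17 = 17
  bit 1 = 1: r = r^2 * 17 mod 37 = 17^2 * 17 = 30*17 = 29
  bit 2 = 1: r = r^2 * 17 mod 37 = 29^2 * 17 = 27*17 = 15
  bit 3 = 0: r = r^2 mod 37 = 15^2 = 3
  -> A = 3
B = 17^10 mod 37  (bits of 10 = 1010)
  bit 0 = 1: r = r^2 * 17 mod 37 = 1^2 * 17 = 1*17 = 17
  bit 1 = 0: r = r^2 mod 37 = 17^2 = 30
  bit 2 = 1: r = r^2 * 17 mod 37 = 30^2 * 17 = 12*17 = 19
  bit 3 = 0: r = r^2 mod 37 = 19^2 = 28
  -> B = 28
s = B^a = 28^14 mod 37  (bits of 14 = 1110)
  bit 0 = 1: r = r^2 * 28 mod 37 = 1^2 * 28 = 1*28 = 28
  bit 1 = 1: r = r^2 * 28 mod 37 = 28^2 * 28 = 7*28 = 11
  bit 2 = 1: r = r^2 * 28 mod 37 = 11^2 * 28 = 10*28 = 21
  bit 3 = 0: r = r^2 mod 37 = 21^2 = 34
  -> s = B^a = 34

Answer: 3 28 34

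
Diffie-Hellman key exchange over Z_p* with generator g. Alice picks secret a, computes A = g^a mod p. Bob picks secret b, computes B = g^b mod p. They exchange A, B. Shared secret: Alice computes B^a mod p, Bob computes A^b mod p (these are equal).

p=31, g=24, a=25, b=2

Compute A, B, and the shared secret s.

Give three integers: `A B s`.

Answer: 6 18 5

Derivation:
A = 24^25 mod 31  (bits of 25 = 11001)
  bit 0 = 1: r = r^2 * 24 mod 31 = 1^2 * 24 = 1*24 = 24
  bit 1 = 1: r = r^2 * 24 mod 31 = 24^2 * 24 = 18*24 = 29
  bit 2 = 0: r = r^2 mod 31 = 29^2 = 4
  bit 3 = 0: r = r^2 mod 31 = 4^2 = 16
  bit 4 = 1: r = r^2 * 24 mod 31 = 16^2 * 24 = 8*24 = 6
  -> A = 6
B = 24^2 mod 31  (bits of 2 = 10)
  bit 0 = 1: r = r^2 * 24 mod 31 = 1^2 * 24 = 1*24 = 24
  bit 1 = 0: r = r^2 mod 31 = 24^2 = 18
  -> B = 18
s = B^a = 18^25 mod 31  (bits of 25 = 11001)
  bit 0 = 1: r = r^2 * 18 mod 31 = 1^2 * 18 = 1*18 = 18
  bit 1 = 1: r = r^2 * 18 mod 31 = 18^2 * 18 = 14*18 = 4
  bit 2 = 0: r = r^2 mod 31 = 4^2 = 16
  bit 3 = 0: r = r^2 mod 31 = 16^2 = 8
  bit 4 = 1: r = r^2 * 18 mod 31 = 8^2 * 18 = 2*18 = 5
  -> s = B^a = 5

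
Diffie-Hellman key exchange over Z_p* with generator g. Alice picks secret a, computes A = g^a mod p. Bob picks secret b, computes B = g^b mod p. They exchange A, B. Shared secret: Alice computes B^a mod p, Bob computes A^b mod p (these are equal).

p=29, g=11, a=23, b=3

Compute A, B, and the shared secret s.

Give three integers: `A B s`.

Answer: 27 26 21

Derivation:
A = 11^23 mod 29  (bits of 23 = 10111)
  bit 0 = 1: r = r^2 * 11 mod 29 = 1^2 * 11 = 1*11 = 11
  bit 1 = 0: r = r^2 mod 29 = 11^2 = 5
  bit 2 = 1: r = r^2 * 11 mod 29 = 5^2 * 11 = 25*11 = 14
  bit 3 = 1: r = r^2 * 11 mod 29 = 14^2 * 11 = 22*11 = 10
  bit 4 = 1: r = r^2 * 11 mod 29 = 10^2 * 11 = 13*11 = 27
  -> A = 27
B = 11^3 mod 29  (bits of 3 = 11)
  bit 0 = 1: r = r^2 * 11 mod 29 = 1^2 * 11 = 1*11 = 11
  bit 1 = 1: r = r^2 * 11 mod 29 = 11^2 * 11 = 5*11 = 26
  -> B = 26
s = B^a = 26^23 mod 29  (bits of 23 = 10111)
  bit 0 = 1: r = r^2 * 26 mod 29 = 1^2 * 26 = 1*26 = 26
  bit 1 = 0: r = r^2 mod 29 = 26^2 = 9
  bit 2 = 1: r = r^2 * 26 mod 29 = 9^2 * 26 = 23*26 = 18
  bit 3 = 1: r = r^2 * 26 mod 29 = 18^2 * 26 = 5*26 = 14
  bit 4 = 1: r = r^2 * 26 mod 29 = 14^2 * 26 = 22*26 = 21
  -> s = B^a = 21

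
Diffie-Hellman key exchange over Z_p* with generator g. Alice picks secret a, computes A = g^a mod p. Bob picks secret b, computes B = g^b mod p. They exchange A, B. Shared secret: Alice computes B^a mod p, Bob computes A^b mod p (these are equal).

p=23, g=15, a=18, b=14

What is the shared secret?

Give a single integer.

Answer: 3

Derivation:
A = 15^18 mod 23  (bits of 18 = 10010)
  bit 0 = 1: r = r^2 * 15 mod 23 = 1^2 * 15 = 1*15 = 15
  bit 1 = 0: r = r^2 mod 23 = 15^2 = 18
  bit 2 = 0: r = r^2 mod 23 = 18^2 = 2
  bit 3 = 1: r = r^2 * 15 mod 23 = 2^2 * 15 = 4*15 = 14
  bit 4 = 0: r = r^2 mod 23 = 14^2 = 12
  -> A = 12
B = 15^14 mod 23  (bits of 14 = 1110)
  bit 0 = 1: r = r^2 * 15 mod 23 = 1^2 * 15 = 1*15 = 15
  bit 1 = 1: r = r^2 * 15 mod 23 = 15^2 * 15 = 18*15 = 17
  bit 2 = 1: r = r^2 * 15 mod 23 = 17^2 * 15 = 13*15 = 11
  bit 3 = 0: r = r^2 mod 23 = 11^2 = 6
  -> B = 6
s = B^a = 6^18 mod 23  (bits of 18 = 10010)
  bit 0 = 1: r = r^2 * 6 mod 23 = 1^2 * 6 = 1*6 = 6
  bit 1 = 0: r = r^2 mod 23 = 6^2 = 13
  bit 2 = 0: r = r^2 mod 23 = 13^2 = 8
  bit 3 = 1: r = r^2 * 6 mod 23 = 8^2 * 6 = 18*6 = 16
  bit 4 = 0: r = r^2 mod 23 = 16^2 = 3
  -> s = B^a = 3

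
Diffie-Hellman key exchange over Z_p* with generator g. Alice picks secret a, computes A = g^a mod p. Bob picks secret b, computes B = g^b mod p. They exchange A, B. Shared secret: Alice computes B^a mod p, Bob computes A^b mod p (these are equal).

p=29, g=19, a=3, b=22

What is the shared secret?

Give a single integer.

Answer: 6

Derivation:
A = 19^3 mod 29  (bits of 3 = 11)
  bit 0 = 1: r = r^2 * 19 mod 29 = 1^2 * 19 = 1*19 = 19
  bit 1 = 1: r = r^2 * 19 mod 29 = 19^2 * 19 = 13*19 = 15
  -> A = 15
B = 19^22 mod 29  (bits of 22 = 10110)
  bit 0 = 1: r = r^2 * 19 mod 29 = 1^2 * 19 = 1*19 = 19
  bit 1 = 0: r = r^2 mod 29 = 19^2 = 13
  bit 2 = 1: r = r^2 * 19 mod 29 = 13^2 * 19 = 24*19 = 21
  bit 3 = 1: r = r^2 * 19 mod 29 = 21^2 * 19 = 6*19 = 27
  bit 4 = 0: r = r^2 mod 29 = 27^2 = 4
  -> B = 4
s = B^a = 4^3 mod 29  (bits of 3 = 11)
  bit 0 = 1: r = r^2 * 4 mod 29 = 1^2 * 4 = 1*4 = 4
  bit 1 = 1: r = r^2 * 4 mod 29 = 4^2 * 4 = 16*4 = 6
  -> s = B^a = 6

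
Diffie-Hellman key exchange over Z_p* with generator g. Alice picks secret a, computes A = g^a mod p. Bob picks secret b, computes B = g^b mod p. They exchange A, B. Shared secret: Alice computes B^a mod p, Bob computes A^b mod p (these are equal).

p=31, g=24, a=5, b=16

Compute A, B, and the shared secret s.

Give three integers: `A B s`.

Answer: 26 7 5

Derivation:
A = 24^5 mod 31  (bits of 5 = 101)
  bit 0 = 1: r = r^2 * 24 mod 31 = 1^2 * 24 = 1*24 = 24
  bit 1 = 0: r = r^2 mod 31 = 24^2 = 18
  bit 2 = 1: r = r^2 * 24 mod 31 = 18^2 * 24 = 14*24 = 26
  -> A = 26
B = 24^16 mod 31  (bits of 16 = 10000)
  bit 0 = 1: r = r^2 * 24 mod 31 = 1^2 * 24 = 1*24 = 24
  bit 1 = 0: r = r^2 mod 31 = 24^2 = 18
  bit 2 = 0: r = r^2 mod 31 = 18^2 = 14
  bit 3 = 0: r = r^2 mod 31 = 14^2 = 10
  bit 4 = 0: r = r^2 mod 31 = 10^2 = 7
  -> B = 7
s = B^a = 7^5 mod 31  (bits of 5 = 101)
  bit 0 = 1: r = r^2 * 7 mod 31 = 1^2 * 7 = 1*7 = 7
  bit 1 = 0: r = r^2 mod 31 = 7^2 = 18
  bit 2 = 1: r = r^2 * 7 mod 31 = 18^2 * 7 = 14*7 = 5
  -> s = B^a = 5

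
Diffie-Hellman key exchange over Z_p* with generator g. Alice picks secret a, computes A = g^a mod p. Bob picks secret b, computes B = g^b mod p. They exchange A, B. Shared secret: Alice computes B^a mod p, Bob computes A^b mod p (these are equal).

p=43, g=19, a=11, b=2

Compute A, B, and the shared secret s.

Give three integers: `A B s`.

Answer: 29 17 24

Derivation:
A = 19^11 mod 43  (bits of 11 = 1011)
  bit 0 = 1: r = r^2 * 19 mod 43 = 1^2 * 19 = 1*19 = 19
  bit 1 = 0: r = r^2 mod 43 = 19^2 = 17
  bit 2 = 1: r = r^2 * 19 mod 43 = 17^2 * 19 = 31*19 = 30
  bit 3 = 1: r = r^2 * 19 mod 43 = 30^2 * 19 = 40*19 = 29
  -> A = 29
B = 19^2 mod 43  (bits of 2 = 10)
  bit 0 = 1: r = r^2 * 19 mod 43 = 1^2 * 19 = 1*19 = 19
  bit 1 = 0: r = r^2 mod 43 = 19^2 = 17
  -> B = 17
s = B^a = 17^11 mod 43  (bits of 11 = 1011)
  bit 0 = 1: r = r^2 * 17 mod 43 = 1^2 * 17 = 1*17 = 17
  bit 1 = 0: r = r^2 mod 43 = 17^2 = 31
  bit 2 = 1: r = r^2 * 17 mod 43 = 31^2 * 17 = 15*17 = 40
  bit 3 = 1: r = r^2 * 17 mod 43 = 40^2 * 17 = 9*17 = 24
  -> s = B^a = 24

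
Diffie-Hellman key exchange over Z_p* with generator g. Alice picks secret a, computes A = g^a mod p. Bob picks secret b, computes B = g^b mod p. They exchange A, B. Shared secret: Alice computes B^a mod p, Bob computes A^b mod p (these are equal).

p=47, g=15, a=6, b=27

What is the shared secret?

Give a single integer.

Answer: 32

Derivation:
A = 15^6 mod 47  (bits of 6 = 110)
  bit 0 = 1: r = r^2 * 15 mod 47 = 1^2 * 15 = 1*15 = 15
  bit 1 = 1: r = r^2 * 15 mod 47 = 15^2 * 15 = 37*15 = 38
  bit 2 = 0: r = r^2 mod 47 = 38^2 = 34
  -> A = 34
B = 15^27 mod 47  (bits of 27 = 11011)
  bit 0 = 1: r = r^2 * 15 mod 47 = 1^2 * 15 = 1*15 = 15
  bit 1 = 1: r = r^2 * 15 mod 47 = 15^2 * 15 = 37*15 = 38
  bit 2 = 0: r = r^2 mod 47 = 38^2 = 34
  bit 3 = 1: r = r^2 * 15 mod 47 = 34^2 * 15 = 28*15 = 44
  bit 4 = 1: r = r^2 * 15 mod 47 = 44^2 * 15 = 9*15 = 41
  -> B = 41
s = B^a = 41^6 mod 47  (bits of 6 = 110)
  bit 0 = 1: r = r^2 * 41 mod 47 = 1^2 * 41 = 1*41 = 41
  bit 1 = 1: r = r^2 * 41 mod 47 = 41^2 * 41 = 36*41 = 19
  bit 2 = 0: r = r^2 mod 47 = 19^2 = 32
  -> s = B^a = 32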